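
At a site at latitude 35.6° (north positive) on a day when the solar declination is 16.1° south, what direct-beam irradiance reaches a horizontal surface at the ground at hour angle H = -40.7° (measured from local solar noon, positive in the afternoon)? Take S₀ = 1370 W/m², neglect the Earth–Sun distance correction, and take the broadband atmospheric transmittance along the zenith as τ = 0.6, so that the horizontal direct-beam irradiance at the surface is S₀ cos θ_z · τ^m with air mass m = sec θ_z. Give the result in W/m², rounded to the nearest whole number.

cos θ_z = sin φ sin δ + cos φ cos δ cos H = (0.5821)(-0.2773) + (0.8131)(0.9608)(0.7581) = 0.4308.
Air mass m = 1/cos θ_z = 1/0.4308 = 2.321; τ^m = 0.6^2.321 = 0.3056.
Surface direct beam = 1370 × 0.4308 × 0.3056 = 180.36 W/m².

180 W/m²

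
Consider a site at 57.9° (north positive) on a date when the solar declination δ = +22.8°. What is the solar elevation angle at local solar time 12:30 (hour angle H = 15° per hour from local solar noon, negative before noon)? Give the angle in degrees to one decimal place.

Hour angle H = 15° × (12.5 − 12) = 7.50°.
With φ = 57.9°, δ = 22.8°, H = 7.50°: sin φ sin δ = 0.3283, cos φ cos δ cos H = 0.4857, so cos θ_z = 0.8140.
θ_z = arccos(0.8140) = 35.51°, so the elevation is 90° − 35.51° = 54.49°.

54.5°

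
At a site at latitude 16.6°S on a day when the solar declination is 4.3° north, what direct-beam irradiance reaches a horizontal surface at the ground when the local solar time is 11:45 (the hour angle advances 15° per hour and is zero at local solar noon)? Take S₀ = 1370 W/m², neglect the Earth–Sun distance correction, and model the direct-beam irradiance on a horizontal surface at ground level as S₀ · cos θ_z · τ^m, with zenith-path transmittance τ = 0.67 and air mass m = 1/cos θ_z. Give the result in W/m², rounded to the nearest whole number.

Hour angle H = 15° × (11.75 − 12) = -3.75°.
cos θ_z = sin φ sin δ + cos φ cos δ cos H = (-0.2857)(0.0750) + (0.9583)(0.9972)(0.9979) = 0.9322.
Air mass m = 1/cos θ_z = 1/0.9322 = 1.073; τ^m = 0.67^1.073 = 0.6507.
Surface direct beam = 1370 × 0.9322 × 0.6507 = 831.02 W/m².

831 W/m²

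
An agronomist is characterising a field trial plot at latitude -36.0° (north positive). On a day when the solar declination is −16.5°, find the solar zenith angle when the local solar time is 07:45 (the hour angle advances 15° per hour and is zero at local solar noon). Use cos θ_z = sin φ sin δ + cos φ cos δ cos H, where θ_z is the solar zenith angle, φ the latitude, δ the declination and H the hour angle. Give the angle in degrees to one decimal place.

59.3°

Hour angle H = 15° × (7.75 − 12) = -63.75°.
cos θ_z = sin φ sin δ + cos φ cos δ cos H = (-0.5878)(-0.2840) + (0.8090)(0.9588)(0.4423) = 0.5100.
θ_z = arccos(0.5100) = 59.34°.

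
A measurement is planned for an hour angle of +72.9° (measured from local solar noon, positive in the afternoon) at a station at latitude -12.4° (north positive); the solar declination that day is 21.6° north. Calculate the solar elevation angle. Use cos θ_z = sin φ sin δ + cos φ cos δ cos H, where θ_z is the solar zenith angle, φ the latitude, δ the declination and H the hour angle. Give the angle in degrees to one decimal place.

With φ = -12.4°, δ = 21.6°, H = 72.90°: sin φ sin δ = -0.0790, cos φ cos δ cos H = 0.2670, so cos θ_z = 0.1880.
θ_z = arccos(0.1880) = 79.16°, so the elevation is 90° − 79.16° = 10.84°.

10.8°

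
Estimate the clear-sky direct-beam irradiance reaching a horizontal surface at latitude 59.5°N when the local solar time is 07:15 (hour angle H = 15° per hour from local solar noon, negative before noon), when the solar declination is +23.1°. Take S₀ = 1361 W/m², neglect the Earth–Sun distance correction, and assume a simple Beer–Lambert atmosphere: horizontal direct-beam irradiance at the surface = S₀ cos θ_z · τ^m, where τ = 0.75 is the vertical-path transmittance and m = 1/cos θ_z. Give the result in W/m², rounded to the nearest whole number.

Hour angle H = 15° × (7.25 − 12) = -71.25°.
cos θ_z = sin(59.5°) sin(23.1°) + cos(59.5°) cos(23.1°) cos(-71.25°) = 0.3380 + 0.1501 = 0.4881.
Air mass m = 1/cos θ_z = 1/0.4881 = 2.049; τ^m = 0.75^2.049 = 0.5546.
Surface direct beam = 1361 × 0.4881 × 0.5546 = 368.42 W/m².

368 W/m²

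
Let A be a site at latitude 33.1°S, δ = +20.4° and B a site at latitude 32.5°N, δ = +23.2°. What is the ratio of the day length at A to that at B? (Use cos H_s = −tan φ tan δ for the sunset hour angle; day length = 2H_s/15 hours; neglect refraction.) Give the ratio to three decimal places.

0.718

A: H_s = arccos(−tan -33.1° · tan 20.4°) = 75.97°, so 2H_s/15 = 10.1293 h.
B: H_s = arccos(−tan 32.5° · tan 23.2°) = 105.85°, so 2H_s/15 = 14.1133 h.
Ratio A/B = 10.1293 / 14.1133 = 0.7177.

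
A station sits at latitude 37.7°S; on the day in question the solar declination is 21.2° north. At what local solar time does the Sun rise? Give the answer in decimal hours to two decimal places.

7.16 h

The sunset hour angle satisfies cos H_s = −tan φ tan δ = 0.2998, giving H_s = 72.55°.
Sunrise is at 12 − H_s/15 = 12 − 4.837 = 7.163 h local solar time.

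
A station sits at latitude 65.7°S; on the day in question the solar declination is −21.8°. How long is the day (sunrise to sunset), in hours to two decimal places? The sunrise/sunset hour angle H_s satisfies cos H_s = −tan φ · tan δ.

cos H_s = −tan(-65.7°) · tan(-21.8°) = -0.8858, so H_s = arccos(-0.8858) = 152.35°.
Day length = 2 H_s / 15° h⁻¹ = 304.70° / 15 = 20.313 h.

20.31 hours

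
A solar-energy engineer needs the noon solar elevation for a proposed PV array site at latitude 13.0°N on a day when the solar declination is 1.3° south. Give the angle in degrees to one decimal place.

75.7°

At local solar noon the hour angle is zero, so the elevation is 90° − |φ − δ| = 90° − |13.0° − (-1.3°)| = 90° − 14.3° = 75.7°.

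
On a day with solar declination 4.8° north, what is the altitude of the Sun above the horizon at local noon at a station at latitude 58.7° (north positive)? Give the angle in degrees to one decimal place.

At local solar noon the hour angle is zero, so the elevation is 90° − |φ − δ| = 90° − |58.7° − (4.8°)| = 90° − 53.9° = 36.1°.

36.1°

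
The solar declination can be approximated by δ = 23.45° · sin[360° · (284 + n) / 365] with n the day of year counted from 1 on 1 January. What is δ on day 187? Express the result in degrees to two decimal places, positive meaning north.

+22.70°

360 × (284 + 187) / 365 = 464.548°; sin(464.548°) = 0.9679.
δ = 23.45 × 0.9679 = 22.697° ≈ +22.70°.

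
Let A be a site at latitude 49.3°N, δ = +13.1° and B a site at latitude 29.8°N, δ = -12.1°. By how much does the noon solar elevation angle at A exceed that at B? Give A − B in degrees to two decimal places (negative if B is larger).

+5.70°

A: 90° − |49.3 − (13.1)| = 53.80°.
B: 90° − |29.8 − (-12.1)| = 48.10°.
A − B = 53.80 − 48.10 = 5.70°.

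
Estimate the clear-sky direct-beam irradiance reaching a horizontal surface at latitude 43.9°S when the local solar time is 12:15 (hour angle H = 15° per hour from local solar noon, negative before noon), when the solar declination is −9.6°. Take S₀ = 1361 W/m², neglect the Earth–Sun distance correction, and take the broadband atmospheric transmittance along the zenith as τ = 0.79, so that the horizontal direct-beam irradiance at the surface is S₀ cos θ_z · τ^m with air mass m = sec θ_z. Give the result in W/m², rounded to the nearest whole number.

Hour angle H = 15° × (12.25 − 12) = 3.75°.
With φ = -43.9°, δ = -9.6°, H = 3.75°: sin φ sin δ = 0.1156, cos φ cos δ cos H = 0.7089, so cos θ_z = 0.8245.
Air mass m = 1/cos θ_z = 1/0.8245 = 1.213; τ^m = 0.79^1.213 = 0.7513.
Surface direct beam = 1361 × 0.8245 × 0.7513 = 843.07 W/m².

843 W/m²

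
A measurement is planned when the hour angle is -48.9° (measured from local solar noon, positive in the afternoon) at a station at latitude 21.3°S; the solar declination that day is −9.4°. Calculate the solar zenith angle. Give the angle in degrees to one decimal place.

cos θ_z = sin φ sin δ + cos φ cos δ cos H = (-0.3633)(-0.1633) + (0.9317)(0.9866)(0.6574) = 0.6636.
θ_z = arccos(0.6636) = 48.42°.

48.4°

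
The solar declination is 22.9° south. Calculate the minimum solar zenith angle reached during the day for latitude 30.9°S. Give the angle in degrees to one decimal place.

At local solar noon the hour angle is zero, so the zenith angle is |φ − δ| = |-30.9° − (-22.9°)| = 8.0°.

8.0°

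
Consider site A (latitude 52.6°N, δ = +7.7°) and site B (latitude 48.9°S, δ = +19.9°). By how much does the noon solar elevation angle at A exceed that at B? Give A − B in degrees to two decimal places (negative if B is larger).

+23.90°

A: 90° − |52.6 − (7.7)| = 45.10°.
B: 90° − |-48.9 − (19.9)| = 21.20°.
A − B = 45.10 − 21.20 = 23.90°.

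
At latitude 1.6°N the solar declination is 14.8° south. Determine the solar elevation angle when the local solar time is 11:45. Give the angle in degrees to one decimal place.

73.2°

Hour angle H = 15° × (11.75 − 12) = -3.75°.
With φ = 1.6°, δ = -14.8°, H = -3.75°: sin φ sin δ = -0.0071, cos φ cos δ cos H = 0.9644, so cos θ_z = 0.9573.
θ_z = arccos(0.9573) = 16.80°, so the elevation is 90° − 16.80° = 73.20°.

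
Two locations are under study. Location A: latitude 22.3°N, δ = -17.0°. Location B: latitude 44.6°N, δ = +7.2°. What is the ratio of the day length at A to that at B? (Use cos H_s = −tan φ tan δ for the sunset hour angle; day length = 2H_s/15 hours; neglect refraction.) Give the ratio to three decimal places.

A: H_s = arccos(−tan 22.3° · tan -17.0°) = 82.80°, so 2H_s/15 = 11.0400 h.
B: H_s = arccos(−tan 44.6° · tan 7.2°) = 97.16°, so 2H_s/15 = 12.9547 h.
Ratio A/B = 11.0400 / 12.9547 = 0.8522.

0.852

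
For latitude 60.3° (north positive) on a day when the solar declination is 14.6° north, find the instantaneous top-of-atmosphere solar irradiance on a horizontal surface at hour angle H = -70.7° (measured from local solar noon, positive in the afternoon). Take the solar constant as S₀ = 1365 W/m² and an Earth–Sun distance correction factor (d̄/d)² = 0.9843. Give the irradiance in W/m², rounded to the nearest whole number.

507 W/m²

With φ = 60.3°, δ = 14.6°, H = -70.70°: sin φ sin δ = 0.2190, cos φ cos δ cos H = 0.1585, so cos θ_z = 0.3775.
Top-of-atmosphere irradiance = S₀ (d̄/d)² cos θ_z = 1365 × 0.9843 × 0.3775 = 507.20 W/m².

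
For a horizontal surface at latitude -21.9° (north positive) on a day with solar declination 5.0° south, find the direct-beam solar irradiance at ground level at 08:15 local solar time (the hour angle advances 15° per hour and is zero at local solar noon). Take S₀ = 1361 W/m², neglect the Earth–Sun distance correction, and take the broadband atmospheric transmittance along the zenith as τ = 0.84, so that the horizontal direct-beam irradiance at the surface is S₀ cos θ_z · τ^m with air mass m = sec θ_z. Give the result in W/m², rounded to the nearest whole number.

540 W/m²

Hour angle H = 15° × (8.25 − 12) = -56.25°.
cos θ_z = sin(-21.9°) sin(-5.0°) + cos(-21.9°) cos(-5.0°) cos(-56.25°) = 0.0325 + 0.5135 = 0.5460.
Air mass m = 1/cos θ_z = 1/0.5460 = 1.832; τ^m = 0.84^1.832 = 0.7266.
Surface direct beam = 1361 × 0.5460 × 0.7266 = 539.94 W/m².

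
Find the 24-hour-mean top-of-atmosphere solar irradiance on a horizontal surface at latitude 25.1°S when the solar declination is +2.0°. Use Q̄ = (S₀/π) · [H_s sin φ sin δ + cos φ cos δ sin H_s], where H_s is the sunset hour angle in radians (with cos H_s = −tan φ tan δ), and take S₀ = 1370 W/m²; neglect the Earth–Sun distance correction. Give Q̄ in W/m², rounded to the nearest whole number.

385 W/m²

−tan φ tan δ = −(-0.4684)(0.0349) = 0.0163; H_s = arccos(0.0163) = 89.07°. In radians, H_s = 1.5546.
H_s sin φ sin δ = 1.5546 × -0.4242 × 0.0349 = -0.0230.
cos φ cos δ sin H_s = 0.9056 × 0.9994 × 0.9999 = 0.9050.
Q̄ = (1370/π) × (-0.0230 + 0.9050) = 436.08 × 0.8820 = 384.62 W/m².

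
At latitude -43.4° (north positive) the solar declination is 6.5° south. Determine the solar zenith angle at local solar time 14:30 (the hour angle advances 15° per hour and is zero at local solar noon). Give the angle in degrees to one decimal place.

Hour angle H = 15° × (14.5 − 12) = 37.50°.
With φ = -43.4°, δ = -6.5°, H = 37.50°: sin φ sin δ = 0.0778, cos φ cos δ cos H = 0.5727, so cos θ_z = 0.6505.
θ_z = arccos(0.6505) = 49.42°.

49.4°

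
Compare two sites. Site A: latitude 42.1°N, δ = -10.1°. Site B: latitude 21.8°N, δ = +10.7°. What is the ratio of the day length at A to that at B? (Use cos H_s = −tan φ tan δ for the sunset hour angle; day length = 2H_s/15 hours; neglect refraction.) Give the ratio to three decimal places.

0.856

A: H_s = arccos(−tan 42.1° · tan -10.1°) = 80.74°, so 2H_s/15 = 10.7653 h.
B: H_s = arccos(−tan 21.8° · tan 10.7°) = 94.33°, so 2H_s/15 = 12.5773 h.
Ratio A/B = 10.7653 / 12.5773 = 0.8559.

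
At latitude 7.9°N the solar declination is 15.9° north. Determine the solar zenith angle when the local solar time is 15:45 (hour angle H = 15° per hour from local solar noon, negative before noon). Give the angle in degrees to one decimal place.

Hour angle H = 15° × (15.75 − 12) = 56.25°.
With φ = 7.9°, δ = 15.9°, H = 56.25°: sin φ sin δ = 0.0377, cos φ cos δ cos H = 0.5292, so cos θ_z = 0.5669.
θ_z = arccos(0.5669) = 55.47°.

55.5°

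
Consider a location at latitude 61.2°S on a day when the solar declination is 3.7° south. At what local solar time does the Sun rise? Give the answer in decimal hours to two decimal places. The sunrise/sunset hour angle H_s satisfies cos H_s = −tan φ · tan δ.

5.55 h

cos H_s = −tan(-61.2°) · tan(-3.7°) = -0.1176, so H_s = arccos(-0.1176) = 96.75°.
Sunrise is at 12 − H_s/15 = 12 − 6.450 = 5.550 h local solar time.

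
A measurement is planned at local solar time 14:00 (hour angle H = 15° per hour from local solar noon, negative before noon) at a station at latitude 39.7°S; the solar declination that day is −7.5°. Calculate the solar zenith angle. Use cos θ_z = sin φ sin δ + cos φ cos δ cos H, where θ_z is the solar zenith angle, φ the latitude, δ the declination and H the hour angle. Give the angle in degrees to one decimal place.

Hour angle H = 15° × (14 − 12) = 30.00°.
cos θ_z = sin φ sin δ + cos φ cos δ cos H = (-0.6388)(-0.1305) + (0.7694)(0.9914)(0.8660) = 0.7439.
θ_z = arccos(0.7439) = 41.94°.

41.9°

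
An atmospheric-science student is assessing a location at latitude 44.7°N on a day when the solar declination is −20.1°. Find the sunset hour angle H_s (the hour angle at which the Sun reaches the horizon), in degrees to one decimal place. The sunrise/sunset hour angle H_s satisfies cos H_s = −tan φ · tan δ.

68.8°

cos H_s = −tan(44.7°) · tan(-20.1°) = 0.3621, so H_s = arccos(0.3621) = 68.77°.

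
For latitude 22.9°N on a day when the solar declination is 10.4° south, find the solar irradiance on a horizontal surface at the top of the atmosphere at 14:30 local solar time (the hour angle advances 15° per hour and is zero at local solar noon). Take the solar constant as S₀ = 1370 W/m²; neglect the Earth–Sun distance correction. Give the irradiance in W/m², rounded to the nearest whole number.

Hour angle H = 15° × (14.5 − 12) = 37.50°.
With φ = 22.9°, δ = -10.4°, H = 37.50°: sin φ sin δ = -0.0702, cos φ cos δ cos H = 0.7188, so cos θ_z = 0.6486.
Top-of-atmosphere irradiance = S₀ cos θ_z = 1370 × 0.6486 = 888.58 W/m².

889 W/m²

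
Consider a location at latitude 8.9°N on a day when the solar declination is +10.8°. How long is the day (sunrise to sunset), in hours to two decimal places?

12.23 hours

cos H_s = −tan(8.9°) · tan(10.8°) = -0.0299, so H_s = arccos(-0.0299) = 91.71°.
Day length = 2 H_s / 15° h⁻¹ = 183.42° / 15 = 12.228 h.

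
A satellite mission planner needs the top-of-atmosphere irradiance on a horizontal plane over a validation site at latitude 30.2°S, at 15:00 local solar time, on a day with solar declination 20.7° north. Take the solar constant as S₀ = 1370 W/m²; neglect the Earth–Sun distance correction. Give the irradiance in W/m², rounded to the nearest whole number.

Hour angle H = 15° × (15 − 12) = 45.00°.
cos θ_z = sin φ sin δ + cos φ cos δ cos H = (-0.5030)(0.3535) + (0.8643)(0.9354)(0.7071) = 0.3939.
Top-of-atmosphere irradiance = S₀ cos θ_z = 1370 × 0.3939 = 539.64 W/m².

540 W/m²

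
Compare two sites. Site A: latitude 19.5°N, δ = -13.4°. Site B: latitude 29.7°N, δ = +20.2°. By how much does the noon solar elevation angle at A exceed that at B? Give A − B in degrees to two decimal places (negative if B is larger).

A: 90° − |19.5 − (-13.4)| = 57.10°.
B: 90° − |29.7 − (20.2)| = 80.50°.
A − B = 57.10 − 80.50 = -23.40°.

-23.40°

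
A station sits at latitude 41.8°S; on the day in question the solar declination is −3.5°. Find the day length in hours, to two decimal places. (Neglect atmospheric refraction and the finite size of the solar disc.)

cos H_s = −tan(-41.8°) · tan(-3.5°) = -0.0547, so H_s = arccos(-0.0547) = 93.14°.
Day length = 2 H_s / 15° h⁻¹ = 186.28° / 15 = 12.419 h.

12.42 hours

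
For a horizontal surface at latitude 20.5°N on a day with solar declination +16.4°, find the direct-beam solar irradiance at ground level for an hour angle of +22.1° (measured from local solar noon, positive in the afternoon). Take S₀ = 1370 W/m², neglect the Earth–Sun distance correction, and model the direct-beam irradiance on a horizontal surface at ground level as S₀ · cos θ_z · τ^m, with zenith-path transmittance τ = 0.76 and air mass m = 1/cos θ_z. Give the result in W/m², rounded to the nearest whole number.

cos θ_z = sin(20.5°) sin(16.4°) + cos(20.5°) cos(16.4°) cos(22.10°) = 0.0989 + 0.8325 = 0.9314.
Air mass m = 1/cos θ_z = 1/0.9314 = 1.074; τ^m = 0.76^1.074 = 0.7447.
Surface direct beam = 1370 × 0.9314 × 0.7447 = 950.25 W/m².

950 W/m²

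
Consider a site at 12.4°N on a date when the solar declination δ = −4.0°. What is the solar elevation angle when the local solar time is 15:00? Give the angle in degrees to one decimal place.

Hour angle H = 15° × (15 − 12) = 45.00°.
With φ = 12.4°, δ = -4.0°, H = 45.00°: sin φ sin δ = -0.0150, cos φ cos δ cos H = 0.6889, so cos θ_z = 0.6739.
θ_z = arccos(0.6739) = 47.63°, so the elevation is 90° − 47.63° = 42.37°.

42.4°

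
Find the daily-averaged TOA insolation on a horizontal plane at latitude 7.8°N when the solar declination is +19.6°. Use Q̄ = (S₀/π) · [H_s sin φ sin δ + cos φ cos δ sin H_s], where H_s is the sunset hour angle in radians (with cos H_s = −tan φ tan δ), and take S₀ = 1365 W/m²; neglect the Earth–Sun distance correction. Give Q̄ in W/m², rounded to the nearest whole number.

The sunset hour angle satisfies cos H_s = −tan φ tan δ = -0.0488, giving H_s = 92.80°. In radians, H_s = 1.6197.
H_s sin φ sin δ = 1.6197 × 0.1357 × 0.3355 = 0.0737.
cos φ cos δ sin H_s = 0.9907 × 0.9421 × 0.9988 = 0.9322.
Q̄ = (1365/π) × (0.0737 + 0.9322) = 434.49 × 1.0059 = 437.05 W/m².

437 W/m²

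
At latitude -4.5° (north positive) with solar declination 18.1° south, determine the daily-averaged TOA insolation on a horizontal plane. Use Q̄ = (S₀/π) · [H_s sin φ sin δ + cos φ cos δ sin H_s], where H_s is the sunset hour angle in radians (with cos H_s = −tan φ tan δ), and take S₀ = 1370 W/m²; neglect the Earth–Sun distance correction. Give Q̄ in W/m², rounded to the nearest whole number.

430 W/m²

The sunset hour angle satisfies cos H_s = −tan φ tan δ = -0.0257, giving H_s = 91.47°. In radians, H_s = 1.5965.
H_s sin φ sin δ = 1.5965 × -0.0785 × -0.3107 = 0.0389.
cos φ cos δ sin H_s = 0.9969 × 0.9505 × 0.9997 = 0.9473.
Q̄ = (1370/π) × (0.0389 + 0.9473) = 436.08 × 0.9862 = 430.06 W/m².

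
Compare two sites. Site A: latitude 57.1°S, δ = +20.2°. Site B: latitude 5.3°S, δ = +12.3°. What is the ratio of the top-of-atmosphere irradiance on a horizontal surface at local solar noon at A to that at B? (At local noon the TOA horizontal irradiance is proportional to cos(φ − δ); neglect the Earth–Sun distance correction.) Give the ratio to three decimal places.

0.231

A: cos θ_z = cos(-57.1° − (20.2°)) = 0.2198.
B: cos θ_z = cos(-5.3° − (12.3°)) = 0.9532.
Ratio A/B = 0.2198 / 0.9532 = 0.2306.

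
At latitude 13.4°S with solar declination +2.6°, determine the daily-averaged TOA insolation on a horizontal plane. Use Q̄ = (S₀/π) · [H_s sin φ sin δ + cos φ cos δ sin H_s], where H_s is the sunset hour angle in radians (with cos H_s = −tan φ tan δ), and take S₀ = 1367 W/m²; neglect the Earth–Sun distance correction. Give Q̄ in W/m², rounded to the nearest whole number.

The sunset hour angle satisfies cos H_s = −tan φ tan δ = 0.0108, giving H_s = 89.38°. In radians, H_s = 1.5600.
H_s sin φ sin δ = 1.5600 × -0.2317 × 0.0454 = -0.0164.
cos φ cos δ sin H_s = 0.9728 × 0.9990 × 0.9999 = 0.9717.
Q̄ = (1367/π) × (-0.0164 + 0.9717) = 435.13 × 0.9553 = 415.68 W/m².

416 W/m²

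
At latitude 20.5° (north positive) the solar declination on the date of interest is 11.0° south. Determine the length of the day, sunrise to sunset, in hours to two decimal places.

11.44 hours

−tan φ tan δ = −(0.3739)(-0.1944) = 0.0727; H_s = arccos(0.0727) = 85.83°.
Day length = 2 H_s / 15° h⁻¹ = 171.66° / 15 = 11.444 h.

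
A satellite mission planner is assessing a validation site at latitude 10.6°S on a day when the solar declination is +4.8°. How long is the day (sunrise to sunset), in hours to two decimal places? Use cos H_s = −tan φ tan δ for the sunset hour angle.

−tan φ tan δ = −(-0.1871)(0.0840) = 0.0157; H_s = arccos(0.0157) = 89.10°.
Day length = 2 H_s / 15° h⁻¹ = 178.20° / 15 = 11.880 h.

11.88 hours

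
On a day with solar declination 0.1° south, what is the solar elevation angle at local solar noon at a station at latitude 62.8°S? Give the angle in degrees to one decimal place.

27.3°

At local solar noon the hour angle is zero, so the elevation is 90° − |φ − δ| = 90° − |-62.8° − (-0.1°)| = 90° − 62.7° = 27.3°.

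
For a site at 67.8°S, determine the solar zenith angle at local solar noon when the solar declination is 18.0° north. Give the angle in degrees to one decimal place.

At local solar noon the hour angle is zero, so the zenith angle is |φ − δ| = |-67.8° − (18.0°)| = 85.8°.

85.8°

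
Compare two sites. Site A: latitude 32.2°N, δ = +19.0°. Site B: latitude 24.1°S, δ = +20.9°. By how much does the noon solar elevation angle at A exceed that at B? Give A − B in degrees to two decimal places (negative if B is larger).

A: 90° − |32.2 − (19.0)| = 76.80°.
B: 90° − |-24.1 − (20.9)| = 45.00°.
A − B = 76.80 − 45.00 = 31.80°.

+31.80°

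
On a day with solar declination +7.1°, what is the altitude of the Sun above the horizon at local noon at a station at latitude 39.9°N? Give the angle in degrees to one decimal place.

57.2°

At local solar noon the hour angle is zero, so the elevation is 90° − |φ − δ| = 90° − |39.9° − (7.1°)| = 90° − 32.8° = 57.2°.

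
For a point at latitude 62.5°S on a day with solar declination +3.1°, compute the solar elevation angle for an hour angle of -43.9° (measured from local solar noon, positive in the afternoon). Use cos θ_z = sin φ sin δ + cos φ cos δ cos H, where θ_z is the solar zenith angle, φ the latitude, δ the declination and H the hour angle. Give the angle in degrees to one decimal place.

16.5°

With φ = -62.5°, δ = 3.1°, H = -43.90°: sin φ sin δ = -0.0480, cos φ cos δ cos H = 0.3322, so cos θ_z = 0.2842.
θ_z = arccos(0.2842) = 73.49°, so the elevation is 90° − 73.49° = 16.51°.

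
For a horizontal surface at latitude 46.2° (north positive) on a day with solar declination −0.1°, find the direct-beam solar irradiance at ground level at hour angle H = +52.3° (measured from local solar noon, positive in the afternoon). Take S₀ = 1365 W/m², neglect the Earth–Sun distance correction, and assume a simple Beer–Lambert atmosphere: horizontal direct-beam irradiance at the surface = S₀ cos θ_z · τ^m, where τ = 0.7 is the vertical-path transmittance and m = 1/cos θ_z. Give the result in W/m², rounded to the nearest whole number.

cos θ_z = sin φ sin δ + cos φ cos δ cos H = (0.7218)(-0.0017) + (0.6921)(1.0000)(0.6115) = 0.4220.
Air mass m = 1/cos θ_z = 1/0.4220 = 2.370; τ^m = 0.7^2.370 = 0.4294.
Surface direct beam = 1365 × 0.4220 × 0.4294 = 247.35 W/m².

247 W/m²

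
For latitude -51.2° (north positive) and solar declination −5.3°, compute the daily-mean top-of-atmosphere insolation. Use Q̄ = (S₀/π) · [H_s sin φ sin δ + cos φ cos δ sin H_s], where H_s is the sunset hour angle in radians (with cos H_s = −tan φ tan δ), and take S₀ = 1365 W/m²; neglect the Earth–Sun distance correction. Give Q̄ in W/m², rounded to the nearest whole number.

322 W/m²

cos H_s = −tan(-51.2°) · tan(-5.3°) = -0.1154, so H_s = arccos(-0.1154) = 96.63°. In radians, H_s = 1.6865.
H_s sin φ sin δ = 1.6865 × -0.7793 × -0.0924 = 0.1214.
cos φ cos δ sin H_s = 0.6266 × 0.9957 × 0.9933 = 0.6197.
Q̄ = (1365/π) × (0.1214 + 0.6197) = 434.49 × 0.7411 = 322.00 W/m².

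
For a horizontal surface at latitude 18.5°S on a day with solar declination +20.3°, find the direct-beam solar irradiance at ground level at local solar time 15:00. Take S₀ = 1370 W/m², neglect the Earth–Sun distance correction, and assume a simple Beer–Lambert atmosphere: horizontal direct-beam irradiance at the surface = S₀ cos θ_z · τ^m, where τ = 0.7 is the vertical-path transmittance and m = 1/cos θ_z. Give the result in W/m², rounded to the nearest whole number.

Hour angle H = 15° × (15 − 12) = 45.00°.
cos θ_z = sin φ sin δ + cos φ cos δ cos H = (-0.3173)(0.3469) + (0.9483)(0.9379)(0.7071) = 0.5188.
Air mass m = 1/cos θ_z = 1/0.5188 = 1.928; τ^m = 0.7^1.928 = 0.5027.
Surface direct beam = 1370 × 0.5188 × 0.5027 = 357.30 W/m².

357 W/m²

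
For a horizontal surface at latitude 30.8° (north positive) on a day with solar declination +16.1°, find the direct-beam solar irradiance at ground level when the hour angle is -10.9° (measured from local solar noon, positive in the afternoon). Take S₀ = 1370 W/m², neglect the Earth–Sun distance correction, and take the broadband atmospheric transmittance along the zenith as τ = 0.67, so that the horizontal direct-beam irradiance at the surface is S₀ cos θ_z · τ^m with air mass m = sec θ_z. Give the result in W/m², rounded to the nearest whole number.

cos θ_z = sin φ sin δ + cos φ cos δ cos H = (0.5120)(0.2773) + (0.8590)(0.9608)(0.9820) = 0.9524.
Air mass m = 1/cos θ_z = 1/0.9524 = 1.050; τ^m = 0.67^1.050 = 0.6567.
Surface direct beam = 1370 × 0.9524 × 0.6567 = 856.85 W/m².

857 W/m²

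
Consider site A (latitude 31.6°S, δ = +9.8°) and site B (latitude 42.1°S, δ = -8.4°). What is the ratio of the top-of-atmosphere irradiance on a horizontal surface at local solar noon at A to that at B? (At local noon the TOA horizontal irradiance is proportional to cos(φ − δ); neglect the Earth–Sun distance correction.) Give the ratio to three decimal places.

0.902

A: cos θ_z = cos(-31.6° − (9.8°)) = 0.7501.
B: cos θ_z = cos(-42.1° − (-8.4°)) = 0.8320.
Ratio A/B = 0.7501 / 0.8320 = 0.9016.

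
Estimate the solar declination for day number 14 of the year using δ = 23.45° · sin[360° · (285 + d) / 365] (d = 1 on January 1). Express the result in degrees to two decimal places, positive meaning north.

360 × (285 + 14) / 365 = 294.904°; sin(294.904°) = -0.9070.
δ = 23.45 × -0.9070 = -21.269° ≈ -21.27°.

-21.27°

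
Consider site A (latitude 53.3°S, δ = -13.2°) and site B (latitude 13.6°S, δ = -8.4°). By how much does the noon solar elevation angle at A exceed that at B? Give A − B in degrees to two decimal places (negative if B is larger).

-34.90°

A: 90° − |-53.3 − (-13.2)| = 49.90°.
B: 90° − |-13.6 − (-8.4)| = 84.80°.
A − B = 49.90 − 84.80 = -34.90°.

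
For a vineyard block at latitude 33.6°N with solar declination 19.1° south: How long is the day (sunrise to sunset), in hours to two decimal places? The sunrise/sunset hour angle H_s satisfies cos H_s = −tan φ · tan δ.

−tan φ tan δ = −(0.6644)(-0.3463) = 0.2301; H_s = arccos(0.2301) = 76.70°.
Day length = 2 H_s / 15° h⁻¹ = 153.40° / 15 = 10.227 h.

10.23 hours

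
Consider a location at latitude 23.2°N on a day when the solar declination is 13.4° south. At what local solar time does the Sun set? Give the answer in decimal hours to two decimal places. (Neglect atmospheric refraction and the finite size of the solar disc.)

The sunset hour angle satisfies cos H_s = −tan φ tan δ = 0.1021, giving H_s = 84.14°.
Sunset is at 12 + H_s/15 = 12 + 5.609 = 17.609 h local solar time.

17.61 h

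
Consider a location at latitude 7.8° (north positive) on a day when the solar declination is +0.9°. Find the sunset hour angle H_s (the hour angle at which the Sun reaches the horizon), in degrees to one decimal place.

90.1°

The sunset hour angle satisfies cos H_s = −tan φ tan δ = -0.0022, giving H_s = 90.13°.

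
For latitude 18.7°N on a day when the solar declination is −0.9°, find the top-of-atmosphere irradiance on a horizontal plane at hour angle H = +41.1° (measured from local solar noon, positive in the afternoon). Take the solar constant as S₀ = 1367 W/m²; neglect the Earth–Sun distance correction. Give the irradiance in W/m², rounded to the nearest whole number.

969 W/m²

With φ = 18.7°, δ = -0.9°, H = 41.10°: sin φ sin δ = -0.0050, cos φ cos δ cos H = 0.7137, so cos θ_z = 0.7087.
Top-of-atmosphere irradiance = S₀ cos θ_z = 1367 × 0.7087 = 968.79 W/m².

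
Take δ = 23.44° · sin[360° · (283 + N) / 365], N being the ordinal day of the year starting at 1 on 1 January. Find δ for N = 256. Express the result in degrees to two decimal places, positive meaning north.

+3.42°

360 × (283 + 256) / 365 = 531.616°; sin(531.616°) = 0.1458.
δ = 23.44 × 0.1458 = 3.418° ≈ +3.42°.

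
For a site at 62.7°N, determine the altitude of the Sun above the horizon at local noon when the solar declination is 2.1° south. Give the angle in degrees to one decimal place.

At local solar noon the hour angle is zero, so the elevation is 90° − |φ − δ| = 90° − |62.7° − (-2.1°)| = 90° − 64.8° = 25.2°.

25.2°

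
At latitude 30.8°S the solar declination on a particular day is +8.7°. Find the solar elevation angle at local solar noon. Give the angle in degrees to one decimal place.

50.5°

At local solar noon the hour angle is zero, so the elevation is 90° − |φ − δ| = 90° − |-30.8° − (8.7°)| = 90° − 39.5° = 50.5°.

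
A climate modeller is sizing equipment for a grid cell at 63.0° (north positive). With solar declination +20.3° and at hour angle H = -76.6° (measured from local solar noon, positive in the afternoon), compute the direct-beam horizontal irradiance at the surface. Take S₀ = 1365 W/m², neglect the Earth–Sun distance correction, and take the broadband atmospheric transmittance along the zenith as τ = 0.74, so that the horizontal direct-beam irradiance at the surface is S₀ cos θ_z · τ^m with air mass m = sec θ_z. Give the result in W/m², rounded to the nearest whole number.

266 W/m²

With φ = 63.0°, δ = 20.3°, H = -76.60°: sin φ sin δ = 0.3091, cos φ cos δ cos H = 0.0987, so cos θ_z = 0.4078.
Air mass m = 1/cos θ_z = 1/0.4078 = 2.452; τ^m = 0.74^2.452 = 0.4779.
Surface direct beam = 1365 × 0.4078 × 0.4779 = 266.02 W/m².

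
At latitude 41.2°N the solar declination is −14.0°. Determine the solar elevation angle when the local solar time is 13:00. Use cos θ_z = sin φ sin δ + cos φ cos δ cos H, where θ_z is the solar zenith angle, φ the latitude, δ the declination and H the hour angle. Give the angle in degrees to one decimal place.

Hour angle H = 15° × (13 − 12) = 15.00°.
cos θ_z = sin φ sin δ + cos φ cos δ cos H = (0.6587)(-0.2419) + (0.7524)(0.9703)(0.9659) = 0.5458.
θ_z = arccos(0.5458) = 56.92°, so the elevation is 90° − 56.92° = 33.08°.

33.1°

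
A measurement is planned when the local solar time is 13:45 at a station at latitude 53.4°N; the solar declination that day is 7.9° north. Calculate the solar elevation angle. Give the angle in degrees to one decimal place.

39.8°

Hour angle H = 15° × (13.75 − 12) = 26.25°.
cos θ_z = sin(53.4°) sin(7.9°) + cos(53.4°) cos(7.9°) cos(26.25°) = 0.1103 + 0.5297 = 0.6400.
θ_z = arccos(0.6400) = 50.21°, so the elevation is 90° − 50.21° = 39.79°.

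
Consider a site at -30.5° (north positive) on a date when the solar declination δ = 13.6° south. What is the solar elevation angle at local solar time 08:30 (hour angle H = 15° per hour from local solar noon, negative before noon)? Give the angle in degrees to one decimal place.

39.0°

Hour angle H = 15° × (8.5 − 12) = -52.50°.
cos θ_z = sin φ sin δ + cos φ cos δ cos H = (-0.5075)(-0.2351) + (0.8616)(0.9720)(0.6088) = 0.6292.
θ_z = arccos(0.6292) = 51.01°, so the elevation is 90° − 51.01° = 38.99°.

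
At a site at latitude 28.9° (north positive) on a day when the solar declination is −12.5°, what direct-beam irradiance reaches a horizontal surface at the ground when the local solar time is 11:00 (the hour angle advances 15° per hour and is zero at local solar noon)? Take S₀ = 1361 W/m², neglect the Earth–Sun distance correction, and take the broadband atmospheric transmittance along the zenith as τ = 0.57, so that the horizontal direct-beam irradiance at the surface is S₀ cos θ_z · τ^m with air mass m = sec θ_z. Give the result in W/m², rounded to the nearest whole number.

450 W/m²

Hour angle H = 15° × (11 − 12) = -15.00°.
cos θ_z = sin φ sin δ + cos φ cos δ cos H = (0.4833)(-0.2164) + (0.8755)(0.9763)(0.9659) = 0.7210.
Air mass m = 1/cos θ_z = 1/0.7210 = 1.387; τ^m = 0.57^1.387 = 0.4586.
Surface direct beam = 1361 × 0.7210 × 0.4586 = 450.02 W/m².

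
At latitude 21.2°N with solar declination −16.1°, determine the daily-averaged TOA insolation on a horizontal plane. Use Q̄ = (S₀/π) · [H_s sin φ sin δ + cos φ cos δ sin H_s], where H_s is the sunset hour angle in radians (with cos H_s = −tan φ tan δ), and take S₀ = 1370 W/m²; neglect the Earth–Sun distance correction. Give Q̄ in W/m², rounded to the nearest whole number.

−tan φ tan δ = −(0.3879)(-0.2886) = 0.1119; H_s = arccos(0.1119) = 83.58°. In radians, H_s = 1.4587.
H_s sin φ sin δ = 1.4587 × 0.3616 × -0.2773 = -0.1463.
cos φ cos δ sin H_s = 0.9323 × 0.9608 × 0.9937 = 0.8901.
Q̄ = (1370/π) × (-0.1463 + 0.8901) = 436.08 × 0.7438 = 324.36 W/m².

324 W/m²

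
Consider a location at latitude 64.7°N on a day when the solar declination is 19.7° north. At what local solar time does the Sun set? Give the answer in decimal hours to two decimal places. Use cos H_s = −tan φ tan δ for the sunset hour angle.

21.28 h

cos H_s = −tan(64.7°) · tan(19.7°) = -0.7575, so H_s = arccos(-0.7575) = 139.24°.
Sunset is at 12 + H_s/15 = 12 + 9.283 = 21.283 h local solar time.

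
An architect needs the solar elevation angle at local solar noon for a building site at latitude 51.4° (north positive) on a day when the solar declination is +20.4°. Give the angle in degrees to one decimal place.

59.0°

At local solar noon the hour angle is zero, so the elevation is 90° − |φ − δ| = 90° − |51.4° − (20.4°)| = 90° − 31.0° = 59.0°.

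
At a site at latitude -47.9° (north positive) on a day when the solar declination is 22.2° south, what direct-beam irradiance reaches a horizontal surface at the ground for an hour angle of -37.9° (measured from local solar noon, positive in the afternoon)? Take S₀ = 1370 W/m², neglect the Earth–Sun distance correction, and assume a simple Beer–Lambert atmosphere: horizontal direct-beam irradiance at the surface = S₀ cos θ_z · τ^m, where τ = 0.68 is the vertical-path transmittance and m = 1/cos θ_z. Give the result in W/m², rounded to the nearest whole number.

cos θ_z = sin φ sin δ + cos φ cos δ cos H = (-0.7420)(-0.3778) + (0.6704)(0.9259)(0.7891) = 0.7701.
Air mass m = 1/cos θ_z = 1/0.7701 = 1.299; τ^m = 0.68^1.299 = 0.6059.
Surface direct beam = 1370 × 0.7701 × 0.6059 = 639.25 W/m².

639 W/m²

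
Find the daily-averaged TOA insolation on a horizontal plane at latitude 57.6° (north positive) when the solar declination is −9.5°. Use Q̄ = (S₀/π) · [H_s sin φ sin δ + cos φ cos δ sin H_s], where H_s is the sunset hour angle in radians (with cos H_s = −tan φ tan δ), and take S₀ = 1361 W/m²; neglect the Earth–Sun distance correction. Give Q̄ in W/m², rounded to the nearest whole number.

142 W/m²

The sunset hour angle satisfies cos H_s = −tan φ tan δ = 0.2637, giving H_s = 74.71°. In radians, H_s = 1.3039.
H_s sin φ sin δ = 1.3039 × 0.8443 × -0.1650 = -0.1816.
cos φ cos δ sin H_s = 0.5358 × 0.9863 × 0.9646 = 0.5098.
Q̄ = (1361/π) × (-0.1816 + 0.5098) = 433.22 × 0.3282 = 142.18 W/m².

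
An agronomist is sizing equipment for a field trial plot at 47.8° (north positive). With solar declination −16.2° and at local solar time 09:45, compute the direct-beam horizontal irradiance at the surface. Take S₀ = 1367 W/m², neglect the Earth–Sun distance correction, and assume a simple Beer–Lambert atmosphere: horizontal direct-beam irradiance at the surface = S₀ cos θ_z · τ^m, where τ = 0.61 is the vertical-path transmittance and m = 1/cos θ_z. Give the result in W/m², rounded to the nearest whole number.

Hour angle H = 15° × (9.75 − 12) = -33.75°.
cos θ_z = sin φ sin δ + cos φ cos δ cos H = (0.7408)(-0.2790) + (0.6717)(0.9603)(0.8315) = 0.3297.
Air mass m = 1/cos θ_z = 1/0.3297 = 3.033; τ^m = 0.61^3.033 = 0.2233.
Surface direct beam = 1367 × 0.3297 × 0.2233 = 100.64 W/m².

101 W/m²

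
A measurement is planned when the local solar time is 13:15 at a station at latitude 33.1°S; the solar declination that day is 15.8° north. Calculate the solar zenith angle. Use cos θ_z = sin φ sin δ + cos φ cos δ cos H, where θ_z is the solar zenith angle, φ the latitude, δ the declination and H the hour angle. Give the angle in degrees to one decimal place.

Hour angle H = 15° × (13.25 − 12) = 18.75°.
cos θ_z = sin φ sin δ + cos φ cos δ cos H = (-0.5461)(0.2723) + (0.8377)(0.9622)(0.9469) = 0.6145.
θ_z = arccos(0.6145) = 52.08°.

52.1°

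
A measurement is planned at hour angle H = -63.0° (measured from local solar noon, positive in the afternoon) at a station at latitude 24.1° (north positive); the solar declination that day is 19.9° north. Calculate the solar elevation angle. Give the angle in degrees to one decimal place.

cos θ_z = sin(24.1°) sin(19.9°) + cos(24.1°) cos(19.9°) cos(-63.00°) = 0.1390 + 0.3897 = 0.5287.
θ_z = arccos(0.5287) = 58.08°, so the elevation is 90° − 58.08° = 31.92°.

31.9°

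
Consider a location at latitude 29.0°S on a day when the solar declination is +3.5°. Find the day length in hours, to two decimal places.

11.74 hours

−tan φ tan δ = −(-0.5543)(0.0612) = 0.0339; H_s = arccos(0.0339) = 88.06°.
Day length = 2 H_s / 15° h⁻¹ = 176.12° / 15 = 11.741 h.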